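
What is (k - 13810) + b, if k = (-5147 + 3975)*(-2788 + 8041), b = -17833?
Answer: -6188159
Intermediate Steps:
k = -6156516 (k = -1172*5253 = -6156516)
(k - 13810) + b = (-6156516 - 13810) - 17833 = -6170326 - 17833 = -6188159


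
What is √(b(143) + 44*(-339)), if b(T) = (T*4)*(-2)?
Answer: 2*I*√4015 ≈ 126.73*I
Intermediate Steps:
b(T) = -8*T (b(T) = (4*T)*(-2) = -8*T)
√(b(143) + 44*(-339)) = √(-8*143 + 44*(-339)) = √(-1144 - 14916) = √(-16060) = 2*I*√4015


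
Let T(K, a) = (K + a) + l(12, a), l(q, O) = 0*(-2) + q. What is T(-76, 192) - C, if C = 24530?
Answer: -24402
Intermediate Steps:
l(q, O) = q (l(q, O) = 0 + q = q)
T(K, a) = 12 + K + a (T(K, a) = (K + a) + 12 = 12 + K + a)
T(-76, 192) - C = (12 - 76 + 192) - 1*24530 = 128 - 24530 = -24402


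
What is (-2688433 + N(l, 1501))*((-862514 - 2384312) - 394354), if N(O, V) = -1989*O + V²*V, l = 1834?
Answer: -12290505394405560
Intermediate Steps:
N(O, V) = V³ - 1989*O (N(O, V) = -1989*O + V³ = V³ - 1989*O)
(-2688433 + N(l, 1501))*((-862514 - 2384312) - 394354) = (-2688433 + (1501³ - 1989*1834))*((-862514 - 2384312) - 394354) = (-2688433 + (3381754501 - 3647826))*(-3246826 - 394354) = (-2688433 + 3378106675)*(-3641180) = 3375418242*(-3641180) = -12290505394405560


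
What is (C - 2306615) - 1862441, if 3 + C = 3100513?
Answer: -1068546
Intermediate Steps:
C = 3100510 (C = -3 + 3100513 = 3100510)
(C - 2306615) - 1862441 = (3100510 - 2306615) - 1862441 = 793895 - 1862441 = -1068546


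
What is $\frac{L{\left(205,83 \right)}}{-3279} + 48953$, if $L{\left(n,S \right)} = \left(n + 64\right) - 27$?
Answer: $\frac{160516645}{3279} \approx 48953.0$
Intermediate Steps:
$L{\left(n,S \right)} = 37 + n$ ($L{\left(n,S \right)} = \left(64 + n\right) - 27 = 37 + n$)
$\frac{L{\left(205,83 \right)}}{-3279} + 48953 = \frac{37 + 205}{-3279} + 48953 = 242 \left(- \frac{1}{3279}\right) + 48953 = - \frac{242}{3279} + 48953 = \frac{160516645}{3279}$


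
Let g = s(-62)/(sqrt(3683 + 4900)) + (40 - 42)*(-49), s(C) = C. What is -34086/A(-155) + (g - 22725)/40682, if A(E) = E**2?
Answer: -1930300327/977385050 - 31*sqrt(8583)/174586803 ≈ -1.9750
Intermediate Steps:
g = 98 - 62*sqrt(8583)/8583 (g = -62/sqrt(3683 + 4900) + (40 - 42)*(-49) = -62*sqrt(8583)/8583 - 2*(-49) = -62*sqrt(8583)/8583 + 98 = 98 - 62*sqrt(8583)/8583 ≈ 97.331)
-34086/A(-155) + (g - 22725)/40682 = -34086/((-155)**2) + ((98 - 62*sqrt(8583)/8583) - 22725)/40682 = -34086/24025 + (-22627 - 62*sqrt(8583)/8583)*(1/40682) = -34086*1/24025 + (-22627/40682 - 31*sqrt(8583)/174586803) = -34086/24025 + (-22627/40682 - 31*sqrt(8583)/174586803) = -1930300327/977385050 - 31*sqrt(8583)/174586803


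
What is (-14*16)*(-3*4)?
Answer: 2688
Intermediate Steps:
(-14*16)*(-3*4) = -224*(-12) = 2688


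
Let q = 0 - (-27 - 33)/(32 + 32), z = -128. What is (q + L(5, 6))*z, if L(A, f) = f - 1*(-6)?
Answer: -1656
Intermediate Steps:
L(A, f) = 6 + f (L(A, f) = f + 6 = 6 + f)
q = 15/16 (q = 0 - (-60)/64 = 0 - 1*(-15/16) = 0 + 15/16 = 15/16 ≈ 0.93750)
(q + L(5, 6))*z = (15/16 + (6 + 6))*(-128) = (15/16 + 12)*(-128) = (207/16)*(-128) = -1656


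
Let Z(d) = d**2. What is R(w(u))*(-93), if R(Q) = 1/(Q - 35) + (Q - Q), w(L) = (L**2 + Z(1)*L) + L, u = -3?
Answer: 93/32 ≈ 2.9063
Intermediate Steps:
w(L) = L**2 + 2*L (w(L) = (L**2 + 1**2*L) + L = (L**2 + 1*L) + L = (L**2 + L) + L = (L + L**2) + L = L**2 + 2*L)
R(Q) = 1/(-35 + Q) (R(Q) = 1/(-35 + Q) + 0 = 1/(-35 + Q))
R(w(u))*(-93) = -93/(-35 - 3*(2 - 3)) = -93/(-35 - 3*(-1)) = -93/(-35 + 3) = -93/(-32) = -1/32*(-93) = 93/32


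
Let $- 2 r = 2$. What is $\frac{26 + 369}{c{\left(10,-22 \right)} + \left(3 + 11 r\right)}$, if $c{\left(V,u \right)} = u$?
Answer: $- \frac{79}{6} \approx -13.167$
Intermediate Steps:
$r = -1$ ($r = \left(- \frac{1}{2}\right) 2 = -1$)
$\frac{26 + 369}{c{\left(10,-22 \right)} + \left(3 + 11 r\right)} = \frac{26 + 369}{-22 + \left(3 + 11 \left(-1\right)\right)} = \frac{395}{-22 + \left(3 - 11\right)} = \frac{395}{-22 - 8} = \frac{395}{-30} = 395 \left(- \frac{1}{30}\right) = - \frac{79}{6}$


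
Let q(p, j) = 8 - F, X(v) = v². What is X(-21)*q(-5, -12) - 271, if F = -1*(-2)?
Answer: 2375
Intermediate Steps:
F = 2
q(p, j) = 6 (q(p, j) = 8 - 1*2 = 8 - 2 = 6)
X(-21)*q(-5, -12) - 271 = (-21)²*6 - 271 = 441*6 - 271 = 2646 - 271 = 2375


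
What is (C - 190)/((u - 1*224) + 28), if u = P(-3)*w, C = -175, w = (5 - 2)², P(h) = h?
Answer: 365/223 ≈ 1.6368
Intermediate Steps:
w = 9 (w = 3² = 9)
u = -27 (u = -3*9 = -27)
(C - 190)/((u - 1*224) + 28) = (-175 - 190)/((-27 - 1*224) + 28) = -365/((-27 - 224) + 28) = -365/(-251 + 28) = -365/(-223) = -365*(-1/223) = 365/223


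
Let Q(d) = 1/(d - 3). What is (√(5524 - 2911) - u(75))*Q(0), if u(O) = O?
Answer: 25 - √2613/3 ≈ 7.9608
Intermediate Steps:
Q(d) = 1/(-3 + d)
(√(5524 - 2911) - u(75))*Q(0) = (√(5524 - 2911) - 1*75)/(-3 + 0) = (√2613 - 75)/(-3) = (-75 + √2613)*(-⅓) = 25 - √2613/3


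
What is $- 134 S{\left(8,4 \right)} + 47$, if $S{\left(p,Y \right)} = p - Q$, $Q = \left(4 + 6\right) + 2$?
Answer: $583$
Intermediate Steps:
$Q = 12$ ($Q = 10 + 2 = 12$)
$S{\left(p,Y \right)} = -12 + p$ ($S{\left(p,Y \right)} = p - 12 = -12 + p$)
$- 134 S{\left(8,4 \right)} + 47 = - 134 \left(-12 + 8\right) + 47 = \left(-134\right) \left(-4\right) + 47 = 536 + 47 = 583$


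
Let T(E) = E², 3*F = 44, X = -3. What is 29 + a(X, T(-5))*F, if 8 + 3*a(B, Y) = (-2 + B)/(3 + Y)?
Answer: -692/63 ≈ -10.984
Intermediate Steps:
F = 44/3 (F = (⅓)*44 = 44/3 ≈ 14.667)
a(B, Y) = -8/3 + (-2 + B)/(3*(3 + Y)) (a(B, Y) = -8/3 + ((-2 + B)/(3 + Y))/3 = -8/3 + (-2 + B)/(3*(3 + Y)))
29 + a(X, T(-5))*F = 29 + ((-26 - 3 - 8*(-5)²)/(3*(3 + (-5)²)))*(44/3) = 29 + ((-26 - 3 - 8*25)/(3*(3 + 25)))*(44/3) = 29 + ((⅓)*(-26 - 3 - 200)/28)*(44/3) = 29 + ((⅓)*(1/28)*(-229))*(44/3) = 29 - 229/84*44/3 = 29 - 2519/63 = -692/63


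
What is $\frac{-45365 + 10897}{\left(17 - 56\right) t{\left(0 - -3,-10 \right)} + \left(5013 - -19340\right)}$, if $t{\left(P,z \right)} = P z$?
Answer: $- \frac{34468}{25523} \approx -1.3505$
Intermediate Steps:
$\frac{-45365 + 10897}{\left(17 - 56\right) t{\left(0 - -3,-10 \right)} + \left(5013 - -19340\right)} = \frac{-45365 + 10897}{\left(17 - 56\right) \left(0 - -3\right) \left(-10\right) + \left(5013 - -19340\right)} = - \frac{34468}{- 39 \left(0 + 3\right) \left(-10\right) + \left(5013 + 19340\right)} = - \frac{34468}{- 39 \cdot 3 \left(-10\right) + 24353} = - \frac{34468}{\left(-39\right) \left(-30\right) + 24353} = - \frac{34468}{1170 + 24353} = - \frac{34468}{25523}$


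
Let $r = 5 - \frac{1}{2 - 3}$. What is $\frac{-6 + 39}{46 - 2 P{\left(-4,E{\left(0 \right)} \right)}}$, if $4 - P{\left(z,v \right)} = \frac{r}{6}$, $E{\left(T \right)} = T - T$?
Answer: $\frac{33}{40} \approx 0.825$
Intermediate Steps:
$r = 6$ ($r = 5 - \frac{1}{-1} = 5 - -1 = 5 + 1 = 6$)
$E{\left(T \right)} = 0$
$P{\left(z,v \right)} = 3$ ($P{\left(z,v \right)} = 4 - \frac{6}{6} = 4 - 6 \cdot \frac{1}{6} = 4 - 1 = 3$)
$\frac{-6 + 39}{46 - 2 P{\left(-4,E{\left(0 \right)} \right)}} = \frac{-6 + 39}{46 - 6} = \frac{33}{46 - 6} = \frac{33}{40}$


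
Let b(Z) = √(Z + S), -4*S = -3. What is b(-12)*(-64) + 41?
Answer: 41 - 96*I*√5 ≈ 41.0 - 214.66*I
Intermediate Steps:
S = ¾ (S = -¼*(-3) = ¾ ≈ 0.75000)
b(Z) = √(¾ + Z) (b(Z) = √(Z + ¾) = √(¾ + Z))
b(-12)*(-64) + 41 = (√(3 + 4*(-12))/2)*(-64) + 41 = (√(3 - 48)/2)*(-64) + 41 = (√(-45)/2)*(-64) + 41 = ((3*I*√5)/2)*(-64) + 41 = (3*I*√5/2)*(-64) + 41 = -96*I*√5 + 41 = 41 - 96*I*√5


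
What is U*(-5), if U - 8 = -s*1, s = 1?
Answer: -35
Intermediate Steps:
U = 7 (U = 8 - 1*1*1 = 8 - 1*1 = 8 - 1 = 7)
U*(-5) = 7*(-5) = -35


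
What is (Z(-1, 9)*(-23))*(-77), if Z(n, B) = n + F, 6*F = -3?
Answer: -5313/2 ≈ -2656.5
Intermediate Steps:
F = -½ (F = (⅙)*(-3) = -½ ≈ -0.50000)
Z(n, B) = -½ + n (Z(n, B) = n - ½ = -½ + n)
(Z(-1, 9)*(-23))*(-77) = ((-½ - 1)*(-23))*(-77) = -3/2*(-23)*(-77) = (69/2)*(-77) = -5313/2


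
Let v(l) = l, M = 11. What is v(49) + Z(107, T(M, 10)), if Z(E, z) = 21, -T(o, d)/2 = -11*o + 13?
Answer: 70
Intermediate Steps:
T(o, d) = -26 + 22*o (T(o, d) = -2*(-11*o + 13) = -2*(13 - 11*o) = -26 + 22*o)
v(49) + Z(107, T(M, 10)) = 49 + 21 = 70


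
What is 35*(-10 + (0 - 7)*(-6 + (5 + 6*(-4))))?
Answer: 5775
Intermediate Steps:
35*(-10 + (0 - 7)*(-6 + (5 + 6*(-4)))) = 35*(-10 - 7*(-6 + (5 - 24))) = 35*(-10 - 7*(-6 - 19)) = 35*(-10 - 7*(-25)) = 35*(-10 + 175) = 35*165 = 5775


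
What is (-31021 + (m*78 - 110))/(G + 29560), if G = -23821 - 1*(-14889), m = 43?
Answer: -9259/6876 ≈ -1.3466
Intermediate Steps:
G = -8932 (G = -23821 + 14889 = -8932)
(-31021 + (m*78 - 110))/(G + 29560) = (-31021 + (43*78 - 110))/(-8932 + 29560) = (-31021 + (3354 - 110))/20628 = (-31021 + 3244)*(1/20628) = -27777*1/20628 = -9259/6876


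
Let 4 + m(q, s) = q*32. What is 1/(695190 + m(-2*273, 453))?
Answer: 1/677714 ≈ 1.4755e-6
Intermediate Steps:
m(q, s) = -4 + 32*q (m(q, s) = -4 + q*32 = -4 + 32*q)
1/(695190 + m(-2*273, 453)) = 1/(695190 + (-4 + 32*(-2*273))) = 1/(695190 + (-4 + 32*(-546))) = 1/(695190 + (-4 - 17472)) = 1/(695190 - 17476) = 1/677714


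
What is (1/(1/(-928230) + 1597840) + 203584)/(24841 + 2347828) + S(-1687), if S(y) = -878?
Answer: -3089428277724585385572/3519054927090548131 ≈ -877.91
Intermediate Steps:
(1/(1/(-928230) + 1597840) + 203584)/(24841 + 2347828) + S(-1687) = (1/(1/(-928230) + 1597840) + 203584)/(24841 + 2347828) - 878 = (1/(-1/928230 + 1597840) + 203584)/2372669 - 878 = (1/(1483163023199/928230) + 203584)*(1/2372669) - 878 = (928230/1483163023199 + 203584)*(1/2372669) - 878 = (301948260915873446/1483163023199)*(1/2372669) - 878 = 301948260915873446/3519054927090548131 - 878 = -3089428277724585385572/3519054927090548131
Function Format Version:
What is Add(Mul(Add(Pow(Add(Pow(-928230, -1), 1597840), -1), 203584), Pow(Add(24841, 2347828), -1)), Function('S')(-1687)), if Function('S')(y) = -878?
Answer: Rational(-3089428277724585385572, 3519054927090548131) ≈ -877.91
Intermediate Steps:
Add(Mul(Add(Pow(Add(Pow(-928230, -1), 1597840), -1), 203584), Pow(Add(24841, 2347828), -1)), Function('S')(-1687)) = Add(Mul(Add(Pow(Add(Pow(-928230, -1), 1597840), -1), 203584), Pow(Add(24841, 2347828), -1)), -878) = Add(Mul(Add(Pow(Add(Rational(-1, 928230), 1597840), -1), 203584), Pow(2372669, -1)), -878) = Add(Mul(Add(Pow(Rational(1483163023199, 928230), -1), 203584), Rational(1, 2372669)), -878) = Add(Mul(Add(Rational(928230, 1483163023199), 203584), Rational(1, 2372669)), -878) = Add(Mul(Rational(301948260915873446, 1483163023199), Rational(1, 2372669)), -878) = Add(Rational(301948260915873446, 3519054927090548131), -878) = Rational(-3089428277724585385572, 3519054927090548131)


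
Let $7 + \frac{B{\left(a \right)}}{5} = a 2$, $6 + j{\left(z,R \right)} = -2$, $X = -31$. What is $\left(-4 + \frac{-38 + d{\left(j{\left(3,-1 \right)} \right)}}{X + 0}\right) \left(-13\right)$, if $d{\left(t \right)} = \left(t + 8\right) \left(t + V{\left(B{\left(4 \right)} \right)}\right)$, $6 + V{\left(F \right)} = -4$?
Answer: $\frac{1118}{31} \approx 36.065$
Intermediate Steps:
$j{\left(z,R \right)} = -8$ ($j{\left(z,R \right)} = -6 - 2 = -8$)
$B{\left(a \right)} = -35 + 10 a$ ($B{\left(a \right)} = -35 + 5 a 2 = -35 + 5 \cdot 2 a = -35 + 10 a$)
$V{\left(F \right)} = -10$ ($V{\left(F \right)} = -6 - 4 = -10$)
$d{\left(t \right)} = \left(-10 + t\right) \left(8 + t\right)$ ($d{\left(t \right)} = \left(t + 8\right) \left(t - 10\right) = \left(8 + t\right) \left(-10 + t\right) = \left(-10 + t\right) \left(8 + t\right)$)
$\left(-4 + \frac{-38 + d{\left(j{\left(3,-1 \right)} \right)}}{X + 0}\right) \left(-13\right) = \left(-4 + \frac{-38 - \left(64 - 64\right)}{-31 + 0}\right) \left(-13\right) = \left(-4 + \frac{-38 + \left(-80 + 64 + 16\right)}{-31}\right) \left(-13\right) = \left(-4 + \left(-38 + 0\right) \left(- \frac{1}{31}\right)\right) \left(-13\right) = \left(-4 - - \frac{38}{31}\right) \left(-13\right) = \left(-4 + \frac{38}{31}\right) \left(-13\right) = \left(- \frac{86}{31}\right) \left(-13\right) = \frac{1118}{31}$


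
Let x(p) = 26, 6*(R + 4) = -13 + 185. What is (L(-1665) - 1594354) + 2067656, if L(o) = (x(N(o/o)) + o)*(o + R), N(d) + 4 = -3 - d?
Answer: 9485425/3 ≈ 3.1618e+6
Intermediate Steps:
N(d) = -7 - d (N(d) = -4 + (-3 - d) = -7 - d)
R = 74/3 (R = -4 + (-13 + 185)/6 = -4 + (⅙)*172 = -4 + 86/3 = 74/3 ≈ 24.667)
L(o) = (26 + o)*(74/3 + o) (L(o) = (26 + o)*(o + 74/3) = (26 + o)*(74/3 + o))
(L(-1665) - 1594354) + 2067656 = ((1924/3 + (-1665)² + (152/3)*(-1665)) - 1594354) + 2067656 = ((1924/3 + 2772225 - 84360) - 1594354) + 2067656 = (8065519/3 - 1594354) + 2067656 = 3282457/3 + 2067656 = 9485425/3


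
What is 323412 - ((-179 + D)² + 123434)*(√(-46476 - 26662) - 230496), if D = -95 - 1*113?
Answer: 62972522100 - 273203*I*√73138 ≈ 6.2972e+10 - 7.3885e+7*I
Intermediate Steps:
D = -208 (D = -95 - 113 = -208)
323412 - ((-179 + D)² + 123434)*(√(-46476 - 26662) - 230496) = 323412 - ((-179 - 208)² + 123434)*(√(-46476 - 26662) - 230496) = 323412 - ((-387)² + 123434)*(√(-73138) - 230496) = 323412 - (149769 + 123434)*(I*√73138 - 230496) = 323412 - 273203*(-230496 + I*√73138) = 323412 - (-62972198688 + 273203*I*√73138) = 323412 + (62972198688 - 273203*I*√73138) = 62972522100 - 273203*I*√73138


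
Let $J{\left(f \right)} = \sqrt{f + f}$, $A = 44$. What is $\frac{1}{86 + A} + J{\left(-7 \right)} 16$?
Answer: $\frac{1}{130} + 16 i \sqrt{14} \approx 0.0076923 + 59.867 i$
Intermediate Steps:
$J{\left(f \right)} = \sqrt{2} \sqrt{f}$ ($J{\left(f \right)} = \sqrt{2 f} = \sqrt{2} \sqrt{f}$)
$\frac{1}{86 + A} + J{\left(-7 \right)} 16 = \frac{1}{86 + 44} + \sqrt{2} \sqrt{-7} \cdot 16 = \frac{1}{130} + \sqrt{2} i \sqrt{7} \cdot 16 = \frac{1}{130} + i \sqrt{14} \cdot 16 = \frac{1}{130} + 16 i \sqrt{14}$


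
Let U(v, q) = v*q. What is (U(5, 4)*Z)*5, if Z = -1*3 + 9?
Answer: 600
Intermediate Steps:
U(v, q) = q*v
Z = 6 (Z = -3 + 9 = 6)
(U(5, 4)*Z)*5 = ((4*5)*6)*5 = (20*6)*5 = 120*5 = 600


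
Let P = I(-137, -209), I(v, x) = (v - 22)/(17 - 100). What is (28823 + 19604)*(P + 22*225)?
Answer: 19903932843/83 ≈ 2.3981e+8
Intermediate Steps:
I(v, x) = 22/83 - v/83 (I(v, x) = (-22 + v)/(-83) = (-22 + v)*(-1/83) = 22/83 - v/83)
P = 159/83 (P = 22/83 - 1/83*(-137) = 22/83 + 137/83 = 159/83 ≈ 1.9157)
(28823 + 19604)*(P + 22*225) = (28823 + 19604)*(159/83 + 22*225) = 48427*(159/83 + 4950) = 48427*(411009/83) = 19903932843/83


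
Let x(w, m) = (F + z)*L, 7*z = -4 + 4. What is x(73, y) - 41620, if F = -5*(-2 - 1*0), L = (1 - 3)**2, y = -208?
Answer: -41580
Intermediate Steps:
z = 0 (z = (-4 + 4)/7 = (1/7)*0 = 0)
L = 4 (L = (-2)**2 = 4)
F = 10 (F = -5*(-2 + 0) = -5*(-2) = 10)
x(w, m) = 40 (x(w, m) = (10 + 0)*4 = 10*4 = 40)
x(73, y) - 41620 = 40 - 41620 = -41580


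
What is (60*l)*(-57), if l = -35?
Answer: 119700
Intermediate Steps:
(60*l)*(-57) = (60*(-35))*(-57) = -2100*(-57) = 119700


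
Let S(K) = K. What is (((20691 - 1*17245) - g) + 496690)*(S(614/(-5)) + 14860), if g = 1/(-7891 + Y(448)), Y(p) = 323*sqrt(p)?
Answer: 38151449092877198/5176163 + 63468208*sqrt(7)/25880815 ≈ 7.3706e+9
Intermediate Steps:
g = 1/(-7891 + 2584*sqrt(7)) (g = 1/(-7891 + 323*sqrt(448)) = 1/(-7891 + 323*(8*sqrt(7))) = 1/(-7891 + 2584*sqrt(7)) ≈ -0.00094843)
(((20691 - 1*17245) - g) + 496690)*(S(614/(-5)) + 14860) = (((20691 - 1*17245) - (-7891/15528489 - 2584*sqrt(7)/15528489)) + 496690)*(614/(-5) + 14860) = (((20691 - 17245) + (7891/15528489 + 2584*sqrt(7)/15528489)) + 496690)*(614*(-1/5) + 14860) = ((3446 + (7891/15528489 + 2584*sqrt(7)/15528489)) + 496690)*(-614/5 + 14860) = ((53511180985/15528489 + 2584*sqrt(7)/15528489) + 496690)*(73686/5) = (7766356382395/15528489 + 2584*sqrt(7)/15528489)*(73686/5) = 38151449092877198/5176163 + 63468208*sqrt(7)/25880815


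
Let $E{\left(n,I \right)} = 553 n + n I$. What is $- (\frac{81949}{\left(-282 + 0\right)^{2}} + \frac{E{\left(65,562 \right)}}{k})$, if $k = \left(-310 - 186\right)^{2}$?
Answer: $- \frac{6481066771}{4891044096} \approx -1.3251$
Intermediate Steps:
$E{\left(n,I \right)} = 553 n + I n$
$k = 246016$ ($k = \left(-496\right)^{2} = 246016$)
$- (\frac{81949}{\left(-282 + 0\right)^{2}} + \frac{E{\left(65,562 \right)}}{k}) = - (\frac{81949}{\left(-282 + 0\right)^{2}} + \frac{65 \left(553 + 562\right)}{246016}) = - (\frac{81949}{\left(-282\right)^{2}} + 65 \cdot 1115 \cdot \frac{1}{246016}) = - (\frac{81949}{79524} + 72475 \cdot \frac{1}{246016}) = - (81949 \cdot \frac{1}{79524} + \frac{72475}{246016}) = - (\frac{81949}{79524} + \frac{72475}{246016}) = \left(-1\right) \frac{6481066771}{4891044096} = - \frac{6481066771}{4891044096}$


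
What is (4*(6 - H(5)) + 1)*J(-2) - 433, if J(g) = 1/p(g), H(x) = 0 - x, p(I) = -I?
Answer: -821/2 ≈ -410.50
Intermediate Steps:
H(x) = -x
J(g) = -1/g (J(g) = 1/(-g) = -1/g)
(4*(6 - H(5)) + 1)*J(-2) - 433 = (4*(6 - (-1)*5) + 1)*(-1/(-2)) - 433 = (4*(6 - 1*(-5)) + 1)*(-1*(-1/2)) - 433 = (4*(6 + 5) + 1)*(1/2) - 433 = (4*11 + 1)*(1/2) - 433 = (44 + 1)*(1/2) - 433 = 45*(1/2) - 433 = 45/2 - 433 = -821/2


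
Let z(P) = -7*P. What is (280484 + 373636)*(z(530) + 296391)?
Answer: 191448495720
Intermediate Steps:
(280484 + 373636)*(z(530) + 296391) = (280484 + 373636)*(-7*530 + 296391) = 654120*(-3710 + 296391) = 654120*292681 = 191448495720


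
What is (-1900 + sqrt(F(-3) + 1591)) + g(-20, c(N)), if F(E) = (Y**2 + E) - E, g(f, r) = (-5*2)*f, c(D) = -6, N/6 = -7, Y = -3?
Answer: -1660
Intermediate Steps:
N = -42 (N = 6*(-7) = -42)
g(f, r) = -10*f
F(E) = 9 (F(E) = ((-3)**2 + E) - E = (9 + E) - E = 9)
(-1900 + sqrt(F(-3) + 1591)) + g(-20, c(N)) = (-1900 + sqrt(9 + 1591)) - 10*(-20) = (-1900 + sqrt(1600)) + 200 = (-1900 + 40) + 200 = -1860 + 200 = -1660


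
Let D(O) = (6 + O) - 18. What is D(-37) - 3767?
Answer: -3816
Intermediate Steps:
D(O) = -12 + O
D(-37) - 3767 = (-12 - 37) - 3767 = -49 - 3767 = -3816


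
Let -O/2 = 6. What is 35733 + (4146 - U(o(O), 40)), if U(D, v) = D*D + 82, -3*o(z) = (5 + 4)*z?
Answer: 38501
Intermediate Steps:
O = -12 (O = -2*6 = -12)
o(z) = -3*z (o(z) = -(5 + 4)*z/3 = -3*z)
U(D, v) = 82 + D² (U(D, v) = D² + 82 = 82 + D²)
35733 + (4146 - U(o(O), 40)) = 35733 + (4146 - (82 + (-3*(-12))²)) = 35733 + (4146 - (82 + 36²)) = 35733 + (4146 - (82 + 1296)) = 35733 + (4146 - 1*1378) = 35733 + (4146 - 1378) = 35733 + 2768 = 38501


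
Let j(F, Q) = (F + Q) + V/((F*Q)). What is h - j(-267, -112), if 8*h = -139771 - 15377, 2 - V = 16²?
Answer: -284304677/14952 ≈ -19015.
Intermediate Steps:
V = -254 (V = 2 - 1*16² = 2 - 1*256 = 2 - 256 = -254)
j(F, Q) = F + Q - 254/(F*Q) (j(F, Q) = (F + Q) - 254*1/(F*Q) = (F + Q) - 254/(F*Q) = F + Q - 254/(F*Q))
h = -38787/2 (h = (-139771 - 15377)/8 = (⅛)*(-155148) = -38787/2 ≈ -19394.)
h - j(-267, -112) = -38787/2 - (-267 - 112 - 254/(-267*(-112))) = -38787/2 - (-267 - 112 - 254*(-1/267)*(-1/112)) = -38787/2 - (-267 - 112 - 127/14952) = -38787/2 - 1*(-5666935/14952) = -38787/2 + 5666935/14952 = -284304677/14952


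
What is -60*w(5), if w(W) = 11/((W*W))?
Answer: -132/5 ≈ -26.400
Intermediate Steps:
w(W) = 11/W² (w(W) = 11/(W²) = 11/W²)
-60*w(5) = -660/5² = -660/25 = -60*11/25 = -132/5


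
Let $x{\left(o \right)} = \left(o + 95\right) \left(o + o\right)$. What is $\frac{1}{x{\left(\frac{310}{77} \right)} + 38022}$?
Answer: $\frac{5929}{230159938} \approx 2.576 \cdot 10^{-5}$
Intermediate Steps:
$x{\left(o \right)} = 2 o \left(95 + o\right)$ ($x{\left(o \right)} = \left(95 + o\right) 2 o = 2 o \left(95 + o\right)$)
$\frac{1}{x{\left(\frac{310}{77} \right)} + 38022} = \frac{1}{2 \cdot \frac{310}{77} \left(95 + \frac{310}{77}\right) + 38022} = \frac{1}{2 \cdot \frac{310}{77} \cdot \frac{7625}{77} + 38022} = \frac{1}{\frac{4727500}{5929} + 38022} = \frac{1}{\frac{230159938}{5929}} = \frac{5929}{230159938}$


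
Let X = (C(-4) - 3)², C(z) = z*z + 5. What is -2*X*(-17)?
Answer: 11016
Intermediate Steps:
C(z) = 5 + z² (C(z) = z² + 5 = 5 + z²)
X = 324 (X = ((5 + (-4)²) - 3)² = ((5 + 16) - 3)² = (21 - 3)² = 18² = 324)
-2*X*(-17) = -2*324*(-17) = -648*(-17) = 11016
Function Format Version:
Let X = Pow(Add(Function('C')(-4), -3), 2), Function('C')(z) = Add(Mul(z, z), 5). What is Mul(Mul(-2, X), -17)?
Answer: 11016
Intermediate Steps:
Function('C')(z) = Add(5, Pow(z, 2)) (Function('C')(z) = Add(Pow(z, 2), 5) = Add(5, Pow(z, 2)))
X = 324 (X = Pow(Add(Add(5, Pow(-4, 2)), -3), 2) = Pow(Add(Add(5, 16), -3), 2) = Pow(Add(21, -3), 2) = Pow(18, 2) = 324)
Mul(Mul(-2, X), -17) = Mul(Mul(-2, 324), -17) = Mul(-648, -17) = 11016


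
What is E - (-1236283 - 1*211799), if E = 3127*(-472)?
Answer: -27862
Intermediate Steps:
E = -1475944
E - (-1236283 - 1*211799) = -1475944 - (-1236283 - 1*211799) = -1475944 - (-1236283 - 211799) = -1475944 - 1*(-1448082) = -1475944 + 1448082 = -27862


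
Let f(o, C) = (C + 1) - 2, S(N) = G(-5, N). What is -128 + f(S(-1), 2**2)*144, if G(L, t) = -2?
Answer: 304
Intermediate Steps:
S(N) = -2
f(o, C) = -1 + C (f(o, C) = (1 + C) - 2 = -1 + C)
-128 + f(S(-1), 2**2)*144 = -128 + (-1 + 2**2)*144 = -128 + (-1 + 4)*144 = -128 + 3*144 = -128 + 432 = 304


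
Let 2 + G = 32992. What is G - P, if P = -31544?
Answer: 64534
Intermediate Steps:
G = 32990 (G = -2 + 32992 = 32990)
G - P = 32990 - 1*(-31544) = 32990 + 31544 = 64534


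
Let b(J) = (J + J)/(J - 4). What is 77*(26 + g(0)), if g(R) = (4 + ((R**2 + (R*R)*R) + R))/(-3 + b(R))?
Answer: 5698/3 ≈ 1899.3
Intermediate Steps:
b(J) = 2*J/(-4 + J) (b(J) = (2*J)/(-4 + J) = 2*J/(-4 + J))
g(R) = (4 + R + R**2 + R**3)/(-3 + 2*R/(-4 + R)) (g(R) = (4 + ((R**2 + (R*R)*R) + R))/(-3 + 2*R/(-4 + R)) = (4 + ((R**2 + R**2*R) + R))/(-3 + 2*R/(-4 + R)) = (4 + ((R**2 + R**3) + R))/(-3 + 2*R/(-4 + R)) = (4 + (R + R**2 + R**3))/(-3 + 2*R/(-4 + R)) = (4 + R + R**2 + R**3)/(-3 + 2*R/(-4 + R)))
77*(26 + g(0)) = 77*(26 + (-4 + 0)*(4 + 0 + 0**2 + 0**3)/(12 - 1*0)) = 77*(26 - 4*(4 + 0 + 0 + 0)/(12 + 0)) = 77*(26 - 4*4/12) = 77*(26 + (1/12)*(-4)*4) = 77*(26 - 4/3) = 77*(74/3) = 5698/3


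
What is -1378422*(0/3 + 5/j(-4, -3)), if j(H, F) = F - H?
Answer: -6892110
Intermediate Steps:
-1378422*(0/3 + 5/j(-4, -3)) = -1378422*(0/3 + 5/(-3 - 1*(-4))) = -1378422*(0*(1/3) + 5/(-3 + 4)) = -1378422*(0 + 5/1) = -1378422*(0 + 5*1) = -1378422*(0 + 5) = -1378422*5 = -6892110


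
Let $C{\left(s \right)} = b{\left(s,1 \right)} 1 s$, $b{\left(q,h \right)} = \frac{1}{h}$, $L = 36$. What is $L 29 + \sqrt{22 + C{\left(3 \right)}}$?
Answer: $1049$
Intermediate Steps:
$C{\left(s \right)} = s$ ($C{\left(s \right)} = 1^{-1} \cdot 1 s = 1 \cdot 1 s = 1 s = s$)
$L 29 + \sqrt{22 + C{\left(3 \right)}} = 36 \cdot 29 + \sqrt{22 + 3} = 1044 + \sqrt{25} = 1044 + 5 = 1049$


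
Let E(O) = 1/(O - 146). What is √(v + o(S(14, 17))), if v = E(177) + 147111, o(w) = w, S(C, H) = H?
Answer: 7*√2885511/31 ≈ 383.57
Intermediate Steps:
E(O) = 1/(-146 + O)
v = 4560442/31 (v = 1/(-146 + 177) + 147111 = 1/31 + 147111 = 4560442/31 ≈ 1.4711e+5)
√(v + o(S(14, 17))) = √(4560442/31 + 17) = √(4560969/31) = 7*√2885511/31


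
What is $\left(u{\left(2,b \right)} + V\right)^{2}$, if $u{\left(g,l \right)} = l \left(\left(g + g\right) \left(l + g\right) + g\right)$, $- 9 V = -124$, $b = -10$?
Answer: $\frac{7974976}{81} \approx 98457.0$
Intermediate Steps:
$V = \frac{124}{9}$ ($V = \left(- \frac{1}{9}\right) \left(-124\right) = \frac{124}{9} \approx 13.778$)
$u{\left(g,l \right)} = l \left(g + 2 g \left(g + l\right)\right)$ ($u{\left(g,l \right)} = l \left(2 g \left(g + l\right) + g\right) = l \left(g + 2 g \left(g + l\right)\right)$)
$\left(u{\left(2,b \right)} + V\right)^{2} = \left(2 \left(-10\right) \left(1 + 2 \cdot 2 + 2 \left(-10\right)\right) + \frac{124}{9}\right)^{2} = \left(2 \left(-10\right) \left(1 + 4 - 20\right) + \frac{124}{9}\right)^{2} = \left(2 \left(-10\right) \left(-15\right) + \frac{124}{9}\right)^{2} = \left(300 + \frac{124}{9}\right)^{2} = \left(\frac{2824}{9}\right)^{2} = \frac{7974976}{81}$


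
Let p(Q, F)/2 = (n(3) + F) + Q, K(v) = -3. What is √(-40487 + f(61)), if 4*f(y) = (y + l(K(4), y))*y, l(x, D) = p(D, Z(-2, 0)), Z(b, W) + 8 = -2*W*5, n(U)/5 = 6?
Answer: I*√148101/2 ≈ 192.42*I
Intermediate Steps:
n(U) = 30 (n(U) = 5*6 = 30)
Z(b, W) = -8 - 10*W (Z(b, W) = -8 - 2*W*5 = -8 - 10*W)
p(Q, F) = 60 + 2*F + 2*Q (p(Q, F) = 2*((30 + F) + Q) = 2*(30 + F + Q) = 60 + 2*F + 2*Q)
l(x, D) = 44 + 2*D (l(x, D) = 60 + 2*(-8 - 10*0) + 2*D = 60 + 2*(-8 + 0) + 2*D = 60 + 2*(-8) + 2*D = 60 - 16 + 2*D = 44 + 2*D)
f(y) = y*(44 + 3*y)/4 (f(y) = ((y + (44 + 2*y))*y)/4 = ((44 + 3*y)*y)/4 = (y*(44 + 3*y))/4 = y*(44 + 3*y)/4)
√(-40487 + f(61)) = √(-40487 + (¼)*61*(44 + 3*61)) = √(-40487 + (¼)*61*(44 + 183)) = √(-40487 + (¼)*61*227) = √(-40487 + 13847/4) = √(-148101/4) = I*√148101/2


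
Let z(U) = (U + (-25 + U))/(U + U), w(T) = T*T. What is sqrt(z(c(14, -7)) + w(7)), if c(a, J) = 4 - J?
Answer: 5*sqrt(946)/22 ≈ 6.9902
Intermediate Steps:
w(T) = T**2
z(U) = (-25 + 2*U)/(2*U) (z(U) = (-25 + 2*U)/((2*U)) = (-25 + 2*U)*(1/(2*U)) = (-25 + 2*U)/(2*U))
sqrt(z(c(14, -7)) + w(7)) = sqrt((-25/2 + (4 - 1*(-7)))/(4 - 1*(-7)) + 7**2) = sqrt((-25/2 + (4 + 7))/(4 + 7) + 49) = sqrt((-25/2 + 11)/11 + 49) = sqrt((1/11)*(-3/2) + 49) = sqrt(-3/22 + 49) = sqrt(1075/22) = 5*sqrt(946)/22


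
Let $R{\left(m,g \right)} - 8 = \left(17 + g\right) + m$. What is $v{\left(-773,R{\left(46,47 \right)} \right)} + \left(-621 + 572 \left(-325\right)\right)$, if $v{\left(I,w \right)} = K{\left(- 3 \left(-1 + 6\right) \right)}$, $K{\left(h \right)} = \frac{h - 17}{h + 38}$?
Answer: $- \frac{4290015}{23} \approx -1.8652 \cdot 10^{5}$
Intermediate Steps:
$R{\left(m,g \right)} = 25 + g + m$ ($R{\left(m,g \right)} = 8 + \left(\left(17 + g\right) + m\right) = 8 + \left(17 + g + m\right) = 25 + g + m$)
$K{\left(h \right)} = \frac{-17 + h}{38 + h}$
$v{\left(I,w \right)} = - \frac{32}{23}$ ($v{\left(I,w \right)} = \frac{-17 - 3 \left(-1 + 6\right)}{38 - 3 \left(-1 + 6\right)} = \frac{-17 - 15}{38 - 15} = \frac{1}{23} \left(-32\right) = - \frac{32}{23}$)
$v{\left(-773,R{\left(46,47 \right)} \right)} + \left(-621 + 572 \left(-325\right)\right) = - \frac{32}{23} + \left(-621 + 572 \left(-325\right)\right) = - \frac{32}{23} - 186521 = - \frac{4290015}{23}$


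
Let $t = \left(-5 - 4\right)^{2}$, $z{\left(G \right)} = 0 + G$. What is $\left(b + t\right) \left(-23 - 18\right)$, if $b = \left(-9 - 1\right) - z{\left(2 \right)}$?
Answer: $-2829$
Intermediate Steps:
$z{\left(G \right)} = G$
$t = 81$ ($t = \left(-9\right)^{2} = 81$)
$b = -12$ ($b = \left(-9 - 1\right) - 2 = -10 - 2 = -12$)
$\left(b + t\right) \left(-23 - 18\right) = \left(-12 + 81\right) \left(-23 - 18\right) = 69 \left(-41\right) = -2829$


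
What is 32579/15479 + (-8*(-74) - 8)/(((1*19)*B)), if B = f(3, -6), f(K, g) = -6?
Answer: -2662865/882303 ≈ -3.0181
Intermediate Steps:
B = -6
32579/15479 + (-8*(-74) - 8)/(((1*19)*B)) = 32579/15479 + (-8*(-74) - 8)/(((1*19)*(-6))) = 32579*(1/15479) + (592 - 8)/((19*(-6))) = 32579/15479 + 584/(-114) = 32579/15479 + 584*(-1/114) = 32579/15479 - 292/57 = -2662865/882303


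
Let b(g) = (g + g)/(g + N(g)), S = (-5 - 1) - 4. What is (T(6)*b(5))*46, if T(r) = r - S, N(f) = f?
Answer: 736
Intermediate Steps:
S = -10 (S = -6 - 4 = -10)
b(g) = 1 (b(g) = (g + g)/(g + g) = (2*g)/((2*g)) = (2*g)*(1/(2*g)) = 1)
T(r) = 10 + r (T(r) = r - 1*(-10) = r + 10 = 10 + r)
(T(6)*b(5))*46 = ((10 + 6)*1)*46 = (16*1)*46 = 16*46 = 736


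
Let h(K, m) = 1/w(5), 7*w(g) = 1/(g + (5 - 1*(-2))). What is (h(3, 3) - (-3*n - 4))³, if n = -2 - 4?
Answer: 343000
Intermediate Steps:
n = -6
w(g) = 1/(7*(7 + g)) (w(g) = 1/(7*(g + (5 - 1*(-2)))) = 1/(7*(g + (5 + 2))) = 1/(7*(g + 7)) = 1/(7*(7 + g)))
h(K, m) = 84 (h(K, m) = 1/(1/(7*(7 + 5))) = 1/((⅐)/12) = 1/((⅐)*(1/12)) = 1/(1/84) = 84)
(h(3, 3) - (-3*n - 4))³ = (84 - (-3*(-6) - 4))³ = (84 - (18 - 4))³ = (84 - 1*14)³ = (84 - 14)³ = 70³ = 343000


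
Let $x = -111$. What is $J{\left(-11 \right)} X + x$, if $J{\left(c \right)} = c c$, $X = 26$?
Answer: $3035$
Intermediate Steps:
$J{\left(c \right)} = c^{2}$
$J{\left(-11 \right)} X + x = \left(-11\right)^{2} \cdot 26 - 111 = 121 \cdot 26 - 111 = 3146 - 111 = 3035$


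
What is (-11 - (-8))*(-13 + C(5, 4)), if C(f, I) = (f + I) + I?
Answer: 0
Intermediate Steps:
C(f, I) = f + 2*I (C(f, I) = (I + f) + I = f + 2*I)
(-11 - (-8))*(-13 + C(5, 4)) = (-11 - (-8))*(-13 + (5 + 2*4)) = (-11 - 1*(-8))*(-13 + (5 + 8)) = (-11 + 8)*(-13 + 13) = -3*0 = 0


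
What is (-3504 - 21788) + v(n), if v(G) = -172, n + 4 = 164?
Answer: -25464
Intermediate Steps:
n = 160 (n = -4 + 164 = 160)
(-3504 - 21788) + v(n) = (-3504 - 21788) - 172 = -25292 - 172 = -25464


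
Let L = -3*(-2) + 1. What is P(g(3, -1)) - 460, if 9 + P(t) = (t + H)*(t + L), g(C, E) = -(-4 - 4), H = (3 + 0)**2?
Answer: -214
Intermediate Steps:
L = 7 (L = 6 + 1 = 7)
H = 9 (H = 3**2 = 9)
g(C, E) = 8 (g(C, E) = -1*(-8) = 8)
P(t) = -9 + (7 + t)*(9 + t) (P(t) = -9 + (t + 9)*(t + 7) = -9 + (9 + t)*(7 + t) = -9 + (7 + t)*(9 + t))
P(g(3, -1)) - 460 = (54 + 8**2 + 16*8) - 460 = (54 + 64 + 128) - 460 = 246 - 460 = -214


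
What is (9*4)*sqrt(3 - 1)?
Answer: 36*sqrt(2) ≈ 50.912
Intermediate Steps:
(9*4)*sqrt(3 - 1) = 36*sqrt(2)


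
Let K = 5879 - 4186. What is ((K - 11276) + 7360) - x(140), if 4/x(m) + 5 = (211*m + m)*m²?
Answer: -1293181332889/581727995 ≈ -2223.0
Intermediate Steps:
K = 1693
x(m) = 4/(-5 + 212*m³) (x(m) = 4/(-5 + (211*m + m)*m²) = 4/(-5 + (212*m)*m²) = 4/(-5 + 212*m³))
((K - 11276) + 7360) - x(140) = ((1693 - 11276) + 7360) - 4/(-5 + 212*140³) = (-9583 + 7360) - 4/(-5 + 212*2744000) = -2223 - 4/(-5 + 581728000) = -2223 - 4/581727995 = -1293181332889/581727995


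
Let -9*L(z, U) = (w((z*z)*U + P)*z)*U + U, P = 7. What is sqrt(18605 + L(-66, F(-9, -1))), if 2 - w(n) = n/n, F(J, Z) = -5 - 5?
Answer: sqrt(166795)/3 ≈ 136.14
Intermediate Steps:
F(J, Z) = -10
w(n) = 1 (w(n) = 2 - n/n = 2 - 1*1 = 2 - 1 = 1)
L(z, U) = -U/9 - U*z/9 (L(z, U) = -((1*z)*U + U)/9 = -(z*U + U)/9 = -(U*z + U)/9 = -(U + U*z)/9 = -U/9 - U*z/9)
sqrt(18605 + L(-66, F(-9, -1))) = sqrt(18605 - 1/9*(-10)*(1 - 66)) = sqrt(18605 - 1/9*(-10)*(-65)) = sqrt(18605 - 650/9) = sqrt(166795/9) = sqrt(166795)/3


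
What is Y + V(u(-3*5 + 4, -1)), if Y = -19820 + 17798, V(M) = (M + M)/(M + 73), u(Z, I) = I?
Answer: -72793/36 ≈ -2022.0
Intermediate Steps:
V(M) = 2*M/(73 + M) (V(M) = (2*M)/(73 + M) = 2*M/(73 + M))
Y = -2022
Y + V(u(-3*5 + 4, -1)) = -2022 + 2*(-1)/(73 - 1) = -2022 + 2*(-1)/72 = -2022 + 2*(-1)*(1/72) = -2022 - 1/36 = -72793/36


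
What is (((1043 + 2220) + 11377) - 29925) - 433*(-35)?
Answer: -130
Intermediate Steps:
(((1043 + 2220) + 11377) - 29925) - 433*(-35) = ((3263 + 11377) - 29925) + 15155 = (14640 - 29925) + 15155 = -15285 + 15155 = -130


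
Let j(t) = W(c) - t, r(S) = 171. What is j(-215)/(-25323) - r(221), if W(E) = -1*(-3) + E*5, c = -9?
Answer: -4330406/25323 ≈ -171.01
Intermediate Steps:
W(E) = 3 + 5*E
j(t) = -42 - t (j(t) = (3 + 5*(-9)) - t = (3 - 45) - t = -42 - t)
j(-215)/(-25323) - r(221) = (-42 - 1*(-215))/(-25323) - 1*171 = (-42 + 215)*(-1/25323) - 171 = 173*(-1/25323) - 171 = -173/25323 - 171 = -4330406/25323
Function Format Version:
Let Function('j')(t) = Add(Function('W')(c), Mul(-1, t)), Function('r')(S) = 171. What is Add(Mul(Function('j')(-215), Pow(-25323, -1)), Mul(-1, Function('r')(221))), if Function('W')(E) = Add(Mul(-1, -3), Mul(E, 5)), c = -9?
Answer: Rational(-4330406, 25323) ≈ -171.01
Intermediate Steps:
Function('W')(E) = Add(3, Mul(5, E))
Function('j')(t) = Add(-42, Mul(-1, t)) (Function('j')(t) = Add(Add(3, Mul(5, -9)), Mul(-1, t)) = Add(Add(3, -45), Mul(-1, t)) = Add(-42, Mul(-1, t)))
Add(Mul(Function('j')(-215), Pow(-25323, -1)), Mul(-1, Function('r')(221))) = Add(Mul(Add(-42, Mul(-1, -215)), Pow(-25323, -1)), Mul(-1, 171)) = Add(Mul(Add(-42, 215), Rational(-1, 25323)), -171) = Add(Mul(173, Rational(-1, 25323)), -171) = Add(Rational(-173, 25323), -171) = Rational(-4330406, 25323)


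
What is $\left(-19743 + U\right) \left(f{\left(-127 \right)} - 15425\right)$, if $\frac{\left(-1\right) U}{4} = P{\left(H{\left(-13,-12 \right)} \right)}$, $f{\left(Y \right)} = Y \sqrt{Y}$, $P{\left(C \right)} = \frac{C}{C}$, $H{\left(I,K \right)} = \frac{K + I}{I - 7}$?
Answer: $304597475 + 2507869 i \sqrt{127} \approx 3.046 \cdot 10^{8} + 2.8262 \cdot 10^{7} i$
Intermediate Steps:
$H{\left(I,K \right)} = \frac{I + K}{-7 + I}$
$P{\left(C \right)} = 1$
$f{\left(Y \right)} = Y^{\frac{3}{2}}$
$U = -4$ ($U = \left(-4\right) 1 = -4$)
$\left(-19743 + U\right) \left(f{\left(-127 \right)} - 15425\right) = \left(-19743 - 4\right) \left(\left(-127\right)^{\frac{3}{2}} - 15425\right) = - 19747 \left(- 127 i \sqrt{127} - 15425\right) = - 19747 \left(-15425 - 127 i \sqrt{127}\right) = 304597475 + 2507869 i \sqrt{127}$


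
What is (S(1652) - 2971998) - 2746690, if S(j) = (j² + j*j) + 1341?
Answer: -259139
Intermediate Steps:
S(j) = 1341 + 2*j² (S(j) = (j² + j²) + 1341 = 2*j² + 1341 = 1341 + 2*j²)
(S(1652) - 2971998) - 2746690 = ((1341 + 2*1652²) - 2971998) - 2746690 = ((1341 + 2*2729104) - 2971998) - 2746690 = ((1341 + 5458208) - 2971998) - 2746690 = (5459549 - 2971998) - 2746690 = 2487551 - 2746690 = -259139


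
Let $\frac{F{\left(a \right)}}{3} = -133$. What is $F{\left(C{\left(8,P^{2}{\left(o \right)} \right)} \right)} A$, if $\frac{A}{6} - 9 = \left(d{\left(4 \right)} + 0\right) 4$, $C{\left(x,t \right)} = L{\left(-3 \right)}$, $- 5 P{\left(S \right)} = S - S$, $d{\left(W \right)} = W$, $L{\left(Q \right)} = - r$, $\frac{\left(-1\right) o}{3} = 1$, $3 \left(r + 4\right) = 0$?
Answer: $-59850$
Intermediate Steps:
$r = -4$ ($r = -4 + \frac{1}{3} \cdot 0 = -4 + 0 = -4$)
$o = -3$ ($o = \left(-3\right) 1 = -3$)
$L{\left(Q \right)} = 4$ ($L{\left(Q \right)} = \left(-1\right) \left(-4\right) = 4$)
$P{\left(S \right)} = 0$ ($P{\left(S \right)} = - \frac{S - S}{5} = \left(- \frac{1}{5}\right) 0 = 0$)
$C{\left(x,t \right)} = 4$
$F{\left(a \right)} = -399$ ($F{\left(a \right)} = 3 \left(-133\right) = -399$)
$A = 150$ ($A = 54 + 6 \left(4 + 0\right) 4 = 54 + 6 \cdot 4 \cdot 4 = 54 + 6 \cdot 16 = 54 + 96 = 150$)
$F{\left(C{\left(8,P^{2}{\left(o \right)} \right)} \right)} A = \left(-399\right) 150 = -59850$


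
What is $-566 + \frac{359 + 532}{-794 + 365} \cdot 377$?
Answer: $-1349$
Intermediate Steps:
$-566 + \frac{359 + 532}{-794 + 365} \cdot 377 = -566 + \frac{891}{-429} \cdot 377 = -566 + 891 \left(- \frac{1}{429}\right) 377 = -566 - 783 = -1349$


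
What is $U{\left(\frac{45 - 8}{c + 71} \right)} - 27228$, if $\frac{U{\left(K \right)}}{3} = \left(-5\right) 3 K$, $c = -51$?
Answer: $- \frac{109245}{4} \approx -27311.0$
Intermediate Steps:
$U{\left(K \right)} = - 45 K$ ($U{\left(K \right)} = 3 \left(-5\right) 3 K = 3 \left(- 15 K\right) = - 45 K$)
$U{\left(\frac{45 - 8}{c + 71} \right)} - 27228 = - 45 \frac{45 - 8}{-51 + 71} - 27228 = - 45 \cdot \frac{37}{20} - 27228 = - 45 \cdot 37 \cdot \frac{1}{20} - 27228 = \left(-45\right) \frac{37}{20} - 27228 = - \frac{333}{4} - 27228 = - \frac{109245}{4}$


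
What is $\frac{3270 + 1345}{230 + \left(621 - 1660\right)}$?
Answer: $- \frac{4615}{809} \approx -5.7046$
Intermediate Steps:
$\frac{3270 + 1345}{230 + \left(621 - 1660\right)} = \frac{4615}{230 - 1039} = \frac{4615}{-809} = 4615 \left(- \frac{1}{809}\right) = - \frac{4615}{809}$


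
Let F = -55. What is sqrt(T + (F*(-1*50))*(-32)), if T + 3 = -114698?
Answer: I*sqrt(202701) ≈ 450.22*I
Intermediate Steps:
T = -114701 (T = -3 - 114698 = -114701)
sqrt(T + (F*(-1*50))*(-32)) = sqrt(-114701 - (-55)*50*(-32)) = sqrt(-114701 - 55*(-50)*(-32)) = sqrt(-114701 + 2750*(-32)) = sqrt(-114701 - 88000) = sqrt(-202701) = I*sqrt(202701)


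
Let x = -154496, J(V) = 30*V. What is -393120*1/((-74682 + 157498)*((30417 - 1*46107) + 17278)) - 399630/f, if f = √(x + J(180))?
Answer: -12285/4109744 + 199815*I*√37274/37274 ≈ -0.0029892 + 1035.0*I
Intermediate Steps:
f = 2*I*√37274 (f = √(-154496 + 30*180) = √(-154496 + 5400) = √(-149096) = 2*I*√37274 ≈ 386.13*I)
-393120*1/((-74682 + 157498)*((30417 - 1*46107) + 17278)) - 399630/f = -393120*1/((-74682 + 157498)*((30417 - 1*46107) + 17278)) - 399630*(-I*√37274/74548) = -393120*1/(82816*((30417 - 46107) + 17278)) - (-199815)*I*√37274/37274 = -393120*1/(82816*(-15690 + 17278)) + 199815*I*√37274/37274 = -393120/(1588*82816) + 199815*I*√37274/37274 = -393120/131511808 + 199815*I*√37274/37274 = -393120*1/131511808 + 199815*I*√37274/37274 = -12285/4109744 + 199815*I*√37274/37274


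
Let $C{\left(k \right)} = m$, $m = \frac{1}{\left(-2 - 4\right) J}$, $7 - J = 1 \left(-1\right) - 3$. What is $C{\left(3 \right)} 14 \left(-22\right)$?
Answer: $\frac{14}{3} \approx 4.6667$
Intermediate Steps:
$J = 11$ ($J = 7 - \left(1 \left(-1\right) - 3\right) = 7 - \left(-1 - 3\right) = 7 - -4 = 7 + 4 = 11$)
$m = - \frac{1}{66}$ ($m = \frac{1}{\left(-2 - 4\right) 11} = \frac{1}{\left(-6\right) 11} = \frac{1}{-66} = - \frac{1}{66} \approx -0.015152$)
$C{\left(k \right)} = - \frac{1}{66}$
$C{\left(3 \right)} 14 \left(-22\right) = \left(- \frac{1}{66}\right) 14 \left(-22\right) = \left(- \frac{7}{33}\right) \left(-22\right) = \frac{14}{3}$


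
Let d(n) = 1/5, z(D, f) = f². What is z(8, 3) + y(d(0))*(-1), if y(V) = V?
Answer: 44/5 ≈ 8.8000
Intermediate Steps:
d(n) = ⅕
z(8, 3) + y(d(0))*(-1) = 3² + (⅕)*(-1) = 9 - ⅕ = 44/5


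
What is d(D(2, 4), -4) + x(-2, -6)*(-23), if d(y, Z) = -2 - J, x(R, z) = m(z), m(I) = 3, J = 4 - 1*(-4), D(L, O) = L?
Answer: -79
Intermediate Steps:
J = 8 (J = 4 + 4 = 8)
x(R, z) = 3
d(y, Z) = -10 (d(y, Z) = -2 - 1*8 = -2 - 8 = -10)
d(D(2, 4), -4) + x(-2, -6)*(-23) = -10 + 3*(-23) = -10 - 69 = -79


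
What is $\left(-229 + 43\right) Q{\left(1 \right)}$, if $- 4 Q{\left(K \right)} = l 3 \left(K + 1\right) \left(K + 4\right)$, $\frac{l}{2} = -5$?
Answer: $-13950$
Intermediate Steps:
$l = -10$ ($l = 2 \left(-5\right) = -10$)
$Q{\left(K \right)} = \frac{15 \left(1 + K\right) \left(4 + K\right)}{2}$ ($Q{\left(K \right)} = - \frac{\left(-10\right) 3 \left(K + 1\right) \left(K + 4\right)}{4} = - \frac{\left(-30\right) \left(1 + K\right) \left(4 + K\right)}{4} = \frac{15 \left(1 + K\right) \left(4 + K\right)}{2}$)
$\left(-229 + 43\right) Q{\left(1 \right)} = \left(-229 + 43\right) \left(30 + \frac{15 \cdot 1^{2}}{2} + \frac{75}{2} \cdot 1\right) = - 186 \left(30 + \frac{15}{2} \cdot 1 + \frac{75}{2}\right) = - 186 \left(30 + \frac{15}{2} + \frac{75}{2}\right) = \left(-186\right) 75 = -13950$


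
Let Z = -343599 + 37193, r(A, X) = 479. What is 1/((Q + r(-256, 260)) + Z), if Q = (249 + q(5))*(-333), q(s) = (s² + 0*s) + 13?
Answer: -1/401498 ≈ -2.4907e-6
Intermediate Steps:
q(s) = 13 + s² (q(s) = (s² + 0) + 13 = s² + 13 = 13 + s²)
Q = -95571 (Q = (249 + (13 + 5²))*(-333) = (249 + (13 + 25))*(-333) = (249 + 38)*(-333) = 287*(-333) = -95571)
Z = -306406
1/((Q + r(-256, 260)) + Z) = 1/((-95571 + 479) - 306406) = 1/(-95092 - 306406) = 1/(-401498) = -1/401498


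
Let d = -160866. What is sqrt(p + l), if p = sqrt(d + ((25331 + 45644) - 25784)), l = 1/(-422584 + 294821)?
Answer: sqrt(-127763 + 81616920845*I*sqrt(4627))/127763 ≈ 13.041 + 13.041*I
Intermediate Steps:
l = -1/127763 (l = 1/(-127763) = -1/127763 ≈ -7.8270e-6)
p = 5*I*sqrt(4627) (p = sqrt(-160866 + ((25331 + 45644) - 25784)) = sqrt(-160866 + (70975 - 25784)) = sqrt(-160866 + 45191) = sqrt(-115675) = 5*I*sqrt(4627) ≈ 340.11*I)
sqrt(p + l) = sqrt(5*I*sqrt(4627) - 1/127763) = sqrt(-1/127763 + 5*I*sqrt(4627))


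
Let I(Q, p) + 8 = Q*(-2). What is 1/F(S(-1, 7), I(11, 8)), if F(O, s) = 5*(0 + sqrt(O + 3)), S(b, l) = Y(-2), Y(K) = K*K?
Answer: sqrt(7)/35 ≈ 0.075593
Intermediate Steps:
Y(K) = K**2
S(b, l) = 4 (S(b, l) = (-2)**2 = 4)
I(Q, p) = -8 - 2*Q (I(Q, p) = -8 + Q*(-2) = -8 - 2*Q)
F(O, s) = 5*sqrt(3 + O) (F(O, s) = 5*(0 + sqrt(3 + O)) = 5*sqrt(3 + O))
1/F(S(-1, 7), I(11, 8)) = 1/(5*sqrt(3 + 4)) = 1/(5*sqrt(7)) = sqrt(7)/35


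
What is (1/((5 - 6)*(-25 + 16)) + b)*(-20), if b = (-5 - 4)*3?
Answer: 4840/9 ≈ 537.78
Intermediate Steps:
b = -27 (b = -9*3 = -27)
(1/((5 - 6)*(-25 + 16)) + b)*(-20) = (1/((5 - 6)*(-25 + 16)) - 27)*(-20) = (1/(-1*(-9)) - 27)*(-20) = (1/9 - 27)*(-20) = (⅑ - 27)*(-20) = -242/9*(-20) = 4840/9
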